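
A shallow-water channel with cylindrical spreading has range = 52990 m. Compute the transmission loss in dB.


TL = 10*log10(52990) = 47.24

47.24 dB


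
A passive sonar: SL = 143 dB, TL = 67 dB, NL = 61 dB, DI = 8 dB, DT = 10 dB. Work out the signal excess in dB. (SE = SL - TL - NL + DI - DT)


SE = SL - TL - NL + DI - DT = 143 - 67 - 61 + 8 - 10 = 13

13 dB


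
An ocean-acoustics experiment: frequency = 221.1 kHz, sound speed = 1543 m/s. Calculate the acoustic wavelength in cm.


lambda = c/f = 1543 / 221100 = 0.007 m = 0.7 cm

0.7 cm


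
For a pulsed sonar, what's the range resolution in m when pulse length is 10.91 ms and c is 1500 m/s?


dR = c*tau/2 = 1500 * 10.91e-3 / 2 = 8.1825

8.1825 m


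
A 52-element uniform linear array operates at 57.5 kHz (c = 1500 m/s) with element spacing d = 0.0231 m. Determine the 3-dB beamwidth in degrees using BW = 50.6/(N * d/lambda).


Step 1: lambda = 1500/57500 = 0.02609 m
Step 2: d/lambda = 0.0231/0.02609 = 0.8854
Step 3: BW = 50.6/(N * d/lambda) = 50.6/(52 * 0.8854) = 1.1

1.1 deg


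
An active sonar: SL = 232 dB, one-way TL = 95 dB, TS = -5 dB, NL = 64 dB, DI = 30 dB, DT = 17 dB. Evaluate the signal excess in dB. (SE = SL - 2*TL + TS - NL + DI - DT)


SE = SL - 2*TL + TS - NL + DI - DT = 232 - 2*95 + (-5) - 64 + 30 - 17 = -14

-14 dB


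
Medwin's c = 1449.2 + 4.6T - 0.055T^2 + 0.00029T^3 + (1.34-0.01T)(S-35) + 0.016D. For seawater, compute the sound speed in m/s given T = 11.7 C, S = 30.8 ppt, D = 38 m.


1491.43 m/s


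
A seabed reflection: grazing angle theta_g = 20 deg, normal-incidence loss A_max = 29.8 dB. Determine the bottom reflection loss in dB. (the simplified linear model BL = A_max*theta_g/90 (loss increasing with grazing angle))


BL = A_max * theta_g / 90 = 29.8 * 20 / 90 = 6.62

6.62 dB


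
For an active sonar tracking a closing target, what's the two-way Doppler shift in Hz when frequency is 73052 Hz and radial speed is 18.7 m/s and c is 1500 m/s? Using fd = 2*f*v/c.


fd = 2*f*v/c = 2 * 73052 * 18.7 / 1500 = 1821.43

1821.43 Hz


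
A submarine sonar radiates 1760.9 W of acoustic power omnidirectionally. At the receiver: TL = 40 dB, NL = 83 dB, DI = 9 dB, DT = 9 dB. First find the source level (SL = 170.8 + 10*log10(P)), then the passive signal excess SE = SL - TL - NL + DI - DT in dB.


Step 1: SL = 170.8 + 10*log10(1760.9) = 203.26 dB
Step 2: SE = SL - TL - NL + DI - DT = 203.26 - 40 - 83 + 9 - 9 = 80.26

80.26 dB


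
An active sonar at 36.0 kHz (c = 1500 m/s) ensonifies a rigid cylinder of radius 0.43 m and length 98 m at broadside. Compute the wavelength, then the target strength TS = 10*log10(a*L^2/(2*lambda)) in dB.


Step 1: lambda = c/f = 1500/36000 = 0.04167 m
Step 2: TS = 10*log10(a*L^2/(2*lambda)) = 10*log10(0.43*98^2/(2*0.04167)) = 46.95

46.95 dB


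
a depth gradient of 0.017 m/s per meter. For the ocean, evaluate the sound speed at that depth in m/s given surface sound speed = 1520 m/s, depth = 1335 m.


1542.695 m/s


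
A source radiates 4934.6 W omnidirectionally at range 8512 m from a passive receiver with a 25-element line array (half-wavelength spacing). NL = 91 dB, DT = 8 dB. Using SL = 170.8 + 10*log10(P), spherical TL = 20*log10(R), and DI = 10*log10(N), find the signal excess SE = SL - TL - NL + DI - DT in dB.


44.11 dB


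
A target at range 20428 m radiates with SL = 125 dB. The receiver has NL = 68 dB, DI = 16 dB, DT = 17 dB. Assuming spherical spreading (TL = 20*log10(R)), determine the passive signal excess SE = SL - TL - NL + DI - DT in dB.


Step 1: TL = 20*log10(20428) = 86.2 dB
Step 2: SE = 125 - 86.2 - 68 + 16 - 17 = -30.2

-30.2 dB


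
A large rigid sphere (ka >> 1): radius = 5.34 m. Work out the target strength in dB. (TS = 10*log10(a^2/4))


TS = 10*log10(5.34^2 / 4) = 10*log10(7.1289) = 8.53

8.53 dB


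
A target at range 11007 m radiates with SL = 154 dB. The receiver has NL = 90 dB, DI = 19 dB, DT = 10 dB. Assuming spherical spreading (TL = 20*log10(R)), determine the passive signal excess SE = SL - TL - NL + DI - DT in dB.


Step 1: TL = 20*log10(11007) = 80.83 dB
Step 2: SE = 154 - 80.83 - 90 + 19 - 10 = -7.83

-7.83 dB


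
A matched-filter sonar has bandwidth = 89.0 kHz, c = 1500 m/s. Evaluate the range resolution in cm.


0.84 cm


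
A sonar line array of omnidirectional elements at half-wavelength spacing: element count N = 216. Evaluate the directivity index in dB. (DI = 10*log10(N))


DI = 10*log10(216) = 23.34

23.34 dB


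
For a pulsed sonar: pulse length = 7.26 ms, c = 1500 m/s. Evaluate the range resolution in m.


5.445 m


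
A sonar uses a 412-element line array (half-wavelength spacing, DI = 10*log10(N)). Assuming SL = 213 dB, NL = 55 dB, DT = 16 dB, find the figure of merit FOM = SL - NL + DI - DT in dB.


168.15 dB


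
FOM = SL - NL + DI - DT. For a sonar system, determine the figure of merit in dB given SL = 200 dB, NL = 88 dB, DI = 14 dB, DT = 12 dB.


FOM = SL - NL + DI - DT = 200 - 88 + 14 - 12 = 114

114 dB


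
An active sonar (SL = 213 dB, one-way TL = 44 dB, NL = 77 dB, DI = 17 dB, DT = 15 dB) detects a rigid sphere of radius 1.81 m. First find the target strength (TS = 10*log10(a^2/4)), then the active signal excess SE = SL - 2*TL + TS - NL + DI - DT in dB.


Step 1: TS = 10*log10(1.81^2/4) = -0.87 dB
Step 2: SE = SL - 2*TL + TS - NL + DI - DT = 213 - 2*44 + (-0.87) - 77 + 17 - 15 = 49.13

49.13 dB


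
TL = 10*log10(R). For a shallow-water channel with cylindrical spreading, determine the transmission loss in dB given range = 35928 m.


TL = 10*log10(35928) = 45.55

45.55 dB


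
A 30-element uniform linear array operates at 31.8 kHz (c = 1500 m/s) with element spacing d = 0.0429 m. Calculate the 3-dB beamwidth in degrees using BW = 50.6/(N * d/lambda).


Step 1: lambda = 1500/31800 = 0.04717 m
Step 2: d/lambda = 0.0429/0.04717 = 0.9095
Step 3: BW = 50.6/(N * d/lambda) = 50.6/(30 * 0.9095) = 1.85

1.85 deg


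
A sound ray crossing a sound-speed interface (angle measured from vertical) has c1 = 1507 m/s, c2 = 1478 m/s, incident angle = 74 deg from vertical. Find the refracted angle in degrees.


sin(theta2) = (c2/c1)*sin(theta1) = (1478/1507)*sin(74 deg) = 0.94276
theta2 = arcsin(0.94276) = 70.52

70.52 deg


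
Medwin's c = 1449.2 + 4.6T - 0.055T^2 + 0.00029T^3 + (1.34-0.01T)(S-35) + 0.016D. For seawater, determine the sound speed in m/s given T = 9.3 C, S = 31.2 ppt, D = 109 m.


c = 1449.2 + 4.6*9.3 - 0.055*9.3^2 + 0.00029*9.3^3 + (1.34 - 0.01*9.3)*(31.2 - 35) + 0.016*109 = 1484.46

1484.46 m/s


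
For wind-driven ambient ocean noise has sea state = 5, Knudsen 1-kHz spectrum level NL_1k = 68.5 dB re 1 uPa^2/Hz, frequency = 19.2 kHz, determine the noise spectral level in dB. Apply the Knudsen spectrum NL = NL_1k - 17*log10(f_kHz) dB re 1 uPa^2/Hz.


46.68 dB


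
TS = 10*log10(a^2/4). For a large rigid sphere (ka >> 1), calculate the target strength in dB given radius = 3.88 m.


TS = 10*log10(3.88^2 / 4) = 10*log10(3.7636) = 5.76

5.76 dB


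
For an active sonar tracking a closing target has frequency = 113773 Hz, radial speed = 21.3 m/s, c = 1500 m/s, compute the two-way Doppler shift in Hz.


fd = 2*f*v/c = 2 * 113773 * 21.3 / 1500 = 3231.15

3231.15 Hz


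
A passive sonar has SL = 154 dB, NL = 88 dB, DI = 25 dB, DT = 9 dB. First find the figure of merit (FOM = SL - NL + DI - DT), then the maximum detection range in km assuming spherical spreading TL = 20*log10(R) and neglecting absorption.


Step 1: FOM = SL - NL + DI - DT = 154 - 88 + 25 - 9 = 82 dB
Step 2: at max range FOM = TL = 20*log10(R), so R = 10^(82/20) = 12589.25 m = 12.59 km

12.59 km


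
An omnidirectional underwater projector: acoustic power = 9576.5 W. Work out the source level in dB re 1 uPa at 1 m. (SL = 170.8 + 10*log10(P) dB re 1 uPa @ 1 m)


210.61 dB


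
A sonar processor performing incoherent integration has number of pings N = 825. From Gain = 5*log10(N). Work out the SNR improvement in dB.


Gain = 5*log10(825) = 14.58

14.58 dB


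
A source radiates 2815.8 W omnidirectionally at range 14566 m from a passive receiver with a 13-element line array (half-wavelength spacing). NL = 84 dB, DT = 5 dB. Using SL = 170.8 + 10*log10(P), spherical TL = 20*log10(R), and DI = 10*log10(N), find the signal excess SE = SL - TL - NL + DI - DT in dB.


Step 1: SL = 170.8 + 10*log10(2815.8) = 205.3 dB
Step 2: TL = 20*log10(14566) = 83.27 dB
Step 3: DI = 10*log10(13) = 11.14 dB
Step 4: SE = SL - TL - NL + DI - DT = 205.3 - 83.27 - 84 + 11.14 - 5 = 44.17

44.17 dB


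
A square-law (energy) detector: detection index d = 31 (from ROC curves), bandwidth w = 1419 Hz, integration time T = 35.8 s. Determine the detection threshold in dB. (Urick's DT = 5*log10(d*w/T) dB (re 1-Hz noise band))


DT = 5*log10(d*w/T) = 5*log10(31 * 1419 / 35.8) = 5*log10(1228.74) = 15.45

15.45 dB


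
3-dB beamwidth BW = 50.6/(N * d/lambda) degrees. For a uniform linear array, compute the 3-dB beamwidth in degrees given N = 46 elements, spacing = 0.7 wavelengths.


1.57 deg


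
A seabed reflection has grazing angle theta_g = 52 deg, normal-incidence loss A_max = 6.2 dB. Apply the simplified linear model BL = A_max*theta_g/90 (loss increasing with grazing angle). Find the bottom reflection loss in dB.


BL = A_max * theta_g / 90 = 6.2 * 52 / 90 = 3.58

3.58 dB


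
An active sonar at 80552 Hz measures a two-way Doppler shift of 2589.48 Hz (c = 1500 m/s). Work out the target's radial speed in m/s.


From fd = 2*f*v/c, v = c*fd/(2*f) = 1500 * 2589.48 / (2*80552) = 24.11

24.11 m/s


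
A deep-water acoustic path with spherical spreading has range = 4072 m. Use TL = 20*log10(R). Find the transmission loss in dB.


72.2 dB


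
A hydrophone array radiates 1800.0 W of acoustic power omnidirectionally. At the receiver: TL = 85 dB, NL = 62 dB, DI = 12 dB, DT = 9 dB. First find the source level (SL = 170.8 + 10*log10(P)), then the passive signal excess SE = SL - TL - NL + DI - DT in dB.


Step 1: SL = 170.8 + 10*log10(1800.0) = 203.35 dB
Step 2: SE = SL - TL - NL + DI - DT = 203.35 - 85 - 62 + 12 - 9 = 59.35

59.35 dB


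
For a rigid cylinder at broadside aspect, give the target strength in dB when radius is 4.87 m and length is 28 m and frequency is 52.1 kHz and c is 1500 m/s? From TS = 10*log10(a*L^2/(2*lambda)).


lambda = 1500/52100 = 0.02879 m
TS = 10*log10(4.87*28^2/(2*0.02879)) = 48.22

48.22 dB


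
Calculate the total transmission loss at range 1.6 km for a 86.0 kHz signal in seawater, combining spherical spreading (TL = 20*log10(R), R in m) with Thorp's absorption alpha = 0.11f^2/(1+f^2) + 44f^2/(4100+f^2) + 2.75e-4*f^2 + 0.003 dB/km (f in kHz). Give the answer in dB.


Step 1 (Thorp): alpha = 0.11*7396.0/(1+7396.0) + 44*7396.0/(4100+7396.0) + 2.75e-4*7396.0 + 0.003 = 30.4545 dB/km
Step 2: TL_spread = 20*log10(1600) = 64.08 dB
Step 3: TL_abs = alpha*R = 30.4545 * 1.6 = 48.73 dB
Step 4: TL_total = 64.08 + 48.73 = 112.81

112.81 dB


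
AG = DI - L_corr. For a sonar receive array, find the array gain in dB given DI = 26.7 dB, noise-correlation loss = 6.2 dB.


AG = DI - L_corr = 26.7 - 6.2 = 20.5

20.5 dB


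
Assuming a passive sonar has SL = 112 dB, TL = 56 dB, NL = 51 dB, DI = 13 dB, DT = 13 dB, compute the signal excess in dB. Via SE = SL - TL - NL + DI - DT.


SE = SL - TL - NL + DI - DT = 112 - 56 - 51 + 13 - 13 = 5

5 dB


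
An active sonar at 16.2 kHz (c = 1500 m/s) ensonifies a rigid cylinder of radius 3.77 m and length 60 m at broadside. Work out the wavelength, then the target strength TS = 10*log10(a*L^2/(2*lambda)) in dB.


Step 1: lambda = c/f = 1500/16200 = 0.09259 m
Step 2: TS = 10*log10(a*L^2/(2*lambda)) = 10*log10(3.77*60^2/(2*0.09259)) = 48.65

48.65 dB


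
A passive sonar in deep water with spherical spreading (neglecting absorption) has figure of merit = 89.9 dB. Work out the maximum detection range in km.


31.26 km


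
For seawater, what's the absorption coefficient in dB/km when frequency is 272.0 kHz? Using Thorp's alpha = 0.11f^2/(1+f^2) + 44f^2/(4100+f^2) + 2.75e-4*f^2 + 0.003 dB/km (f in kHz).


f^2 = 73984.0
alpha = 0.11*73984.0/(1+73984.0) + 44*73984.0/(4100+73984.0) + 2.75e-4*73984.0 + 0.003 = 62.148

62.148 dB/km


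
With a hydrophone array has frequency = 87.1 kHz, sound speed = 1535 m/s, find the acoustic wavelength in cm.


1.76 cm


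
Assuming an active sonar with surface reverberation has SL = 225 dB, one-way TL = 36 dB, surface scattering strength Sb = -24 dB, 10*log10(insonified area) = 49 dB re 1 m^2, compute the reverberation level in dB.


RL = SL - 2*TL + Sb + 10*log10(A) = 225 - 2*36 + (-24) + 49 = 178

178 dB


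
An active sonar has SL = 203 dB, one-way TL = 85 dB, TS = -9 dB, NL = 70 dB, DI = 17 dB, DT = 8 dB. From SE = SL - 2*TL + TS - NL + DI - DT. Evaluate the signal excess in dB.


SE = SL - 2*TL + TS - NL + DI - DT = 203 - 2*85 + (-9) - 70 + 17 - 8 = -37

-37 dB


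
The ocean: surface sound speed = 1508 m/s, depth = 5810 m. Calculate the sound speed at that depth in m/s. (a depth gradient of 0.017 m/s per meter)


c = 1508 + 0.017 * 5810 = 1606.77

1606.77 m/s


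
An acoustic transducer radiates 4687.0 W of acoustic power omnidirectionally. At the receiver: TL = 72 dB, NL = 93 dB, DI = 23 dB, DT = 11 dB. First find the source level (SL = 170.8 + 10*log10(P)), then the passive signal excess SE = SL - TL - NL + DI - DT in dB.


Step 1: SL = 170.8 + 10*log10(4687.0) = 207.51 dB
Step 2: SE = SL - TL - NL + DI - DT = 207.51 - 72 - 93 + 23 - 11 = 54.51

54.51 dB


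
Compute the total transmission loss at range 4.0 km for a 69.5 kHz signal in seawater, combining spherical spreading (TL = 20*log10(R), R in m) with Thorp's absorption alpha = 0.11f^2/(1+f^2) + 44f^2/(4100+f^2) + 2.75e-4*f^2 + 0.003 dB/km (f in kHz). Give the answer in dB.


Step 1 (Thorp): alpha = 0.11*4830.25/(1+4830.25) + 44*4830.25/(4100+4830.25) + 2.75e-4*4830.25 + 0.003 = 25.2403 dB/km
Step 2: TL_spread = 20*log10(4000) = 72.04 dB
Step 3: TL_abs = alpha*R = 25.2403 * 4.0 = 100.96 dB
Step 4: TL_total = 72.04 + 100.96 = 173.0

173.0 dB


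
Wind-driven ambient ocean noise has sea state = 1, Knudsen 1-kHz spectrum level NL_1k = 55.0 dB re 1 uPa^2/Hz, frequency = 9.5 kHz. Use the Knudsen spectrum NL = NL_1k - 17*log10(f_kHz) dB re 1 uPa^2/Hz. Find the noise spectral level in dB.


NL = NL_1k - 17*log10(f_kHz) = 55.0 - 17*log10(9.5) = 55.0 - (16.62) = 38.38

38.38 dB


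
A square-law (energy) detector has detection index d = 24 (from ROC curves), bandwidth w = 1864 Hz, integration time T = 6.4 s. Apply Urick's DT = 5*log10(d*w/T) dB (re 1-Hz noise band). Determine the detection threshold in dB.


19.22 dB


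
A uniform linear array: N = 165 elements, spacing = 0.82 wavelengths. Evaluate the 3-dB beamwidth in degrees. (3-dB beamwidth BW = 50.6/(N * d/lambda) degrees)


BW = 50.6 / (165 * 0.82) = 50.6 / 135.3 = 0.37

0.37 deg


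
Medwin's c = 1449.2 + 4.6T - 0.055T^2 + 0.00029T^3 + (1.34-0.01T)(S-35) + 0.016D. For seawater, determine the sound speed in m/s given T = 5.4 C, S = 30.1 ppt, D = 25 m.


c = 1449.2 + 4.6*5.4 - 0.055*5.4^2 + 0.00029*5.4^3 + (1.34 - 0.01*5.4)*(30.1 - 35) + 0.016*25 = 1466.58

1466.58 m/s


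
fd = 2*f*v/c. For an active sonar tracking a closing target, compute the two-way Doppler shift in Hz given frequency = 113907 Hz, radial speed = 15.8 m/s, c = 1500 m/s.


2399.64 Hz


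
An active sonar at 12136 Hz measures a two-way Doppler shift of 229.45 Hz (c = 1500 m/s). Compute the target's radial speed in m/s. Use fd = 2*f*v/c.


From fd = 2*f*v/c, v = c*fd/(2*f) = 1500 * 229.45 / (2*12136) = 14.18

14.18 m/s


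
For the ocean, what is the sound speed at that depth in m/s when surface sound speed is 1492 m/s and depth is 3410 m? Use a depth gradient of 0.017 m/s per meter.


1549.97 m/s


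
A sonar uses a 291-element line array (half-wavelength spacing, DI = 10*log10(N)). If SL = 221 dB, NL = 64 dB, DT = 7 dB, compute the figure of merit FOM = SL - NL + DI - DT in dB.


Step 1: DI = 10*log10(291) = 24.64 dB
Step 2: FOM = SL - NL + DI - DT = 221 - 64 + 24.64 - 7 = 174.64

174.64 dB


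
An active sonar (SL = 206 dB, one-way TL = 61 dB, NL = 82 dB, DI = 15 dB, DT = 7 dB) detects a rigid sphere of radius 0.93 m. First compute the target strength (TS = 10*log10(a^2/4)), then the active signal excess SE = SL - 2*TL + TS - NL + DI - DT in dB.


Step 1: TS = 10*log10(0.93^2/4) = -6.65 dB
Step 2: SE = SL - 2*TL + TS - NL + DI - DT = 206 - 2*61 + (-6.65) - 82 + 15 - 7 = 3.35

3.35 dB


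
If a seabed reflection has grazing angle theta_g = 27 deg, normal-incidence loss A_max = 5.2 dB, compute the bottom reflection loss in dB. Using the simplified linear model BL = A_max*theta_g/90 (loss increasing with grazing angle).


1.56 dB


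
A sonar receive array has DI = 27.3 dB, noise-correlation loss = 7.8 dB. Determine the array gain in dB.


19.5 dB


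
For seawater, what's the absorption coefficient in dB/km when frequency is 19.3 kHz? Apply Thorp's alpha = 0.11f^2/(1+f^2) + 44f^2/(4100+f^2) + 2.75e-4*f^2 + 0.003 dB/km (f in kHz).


3.88 dB/km


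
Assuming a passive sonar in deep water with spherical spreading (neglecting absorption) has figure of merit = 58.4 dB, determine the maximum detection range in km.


0.83 km


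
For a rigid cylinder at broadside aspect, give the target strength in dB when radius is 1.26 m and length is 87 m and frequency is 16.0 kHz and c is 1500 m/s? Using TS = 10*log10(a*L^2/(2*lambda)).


lambda = 1500/16000 = 0.09375 m
TS = 10*log10(1.26*87^2/(2*0.09375)) = 47.06

47.06 dB


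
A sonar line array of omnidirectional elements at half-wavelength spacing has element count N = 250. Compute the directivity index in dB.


DI = 10*log10(250) = 23.98

23.98 dB


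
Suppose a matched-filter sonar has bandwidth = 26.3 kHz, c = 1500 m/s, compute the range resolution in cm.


dR = c/(2*BW) = 1500 / (2 * 26.3e3) = 0.0285 m = 2.85 cm

2.85 cm


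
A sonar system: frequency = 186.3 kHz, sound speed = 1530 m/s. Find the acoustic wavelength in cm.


lambda = c/f = 1530 / 186300 = 0.0082 m = 0.82 cm

0.82 cm


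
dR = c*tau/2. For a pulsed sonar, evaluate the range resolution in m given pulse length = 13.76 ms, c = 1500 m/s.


10.32 m


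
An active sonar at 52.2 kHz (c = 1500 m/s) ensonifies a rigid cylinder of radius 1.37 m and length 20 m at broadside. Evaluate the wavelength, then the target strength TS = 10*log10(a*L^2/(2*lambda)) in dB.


Step 1: lambda = c/f = 1500/52200 = 0.02874 m
Step 2: TS = 10*log10(a*L^2/(2*lambda)) = 10*log10(1.37*20^2/(2*0.02874)) = 39.79

39.79 dB


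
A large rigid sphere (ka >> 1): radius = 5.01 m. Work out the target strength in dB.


TS = 10*log10(5.01^2 / 4) = 10*log10(6.275025) = 7.98

7.98 dB


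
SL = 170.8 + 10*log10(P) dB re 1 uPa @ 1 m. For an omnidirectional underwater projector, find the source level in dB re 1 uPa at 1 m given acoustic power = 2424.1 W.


204.65 dB


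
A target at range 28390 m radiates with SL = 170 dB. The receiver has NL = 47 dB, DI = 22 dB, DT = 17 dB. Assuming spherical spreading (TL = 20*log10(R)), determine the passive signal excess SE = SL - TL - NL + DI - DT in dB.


Step 1: TL = 20*log10(28390) = 89.06 dB
Step 2: SE = 170 - 89.06 - 47 + 22 - 17 = 38.94

38.94 dB


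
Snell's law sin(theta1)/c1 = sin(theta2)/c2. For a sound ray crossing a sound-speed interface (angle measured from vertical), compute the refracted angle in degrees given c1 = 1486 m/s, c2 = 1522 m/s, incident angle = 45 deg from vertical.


46.41 deg


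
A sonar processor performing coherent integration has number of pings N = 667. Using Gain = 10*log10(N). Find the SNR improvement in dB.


28.24 dB


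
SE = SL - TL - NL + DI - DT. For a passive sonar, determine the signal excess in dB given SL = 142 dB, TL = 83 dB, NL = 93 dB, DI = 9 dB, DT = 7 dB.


SE = SL - TL - NL + DI - DT = 142 - 83 - 93 + 9 - 7 = -32

-32 dB


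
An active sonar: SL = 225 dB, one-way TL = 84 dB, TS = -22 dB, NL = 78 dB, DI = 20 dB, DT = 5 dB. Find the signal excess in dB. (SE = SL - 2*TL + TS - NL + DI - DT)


-28 dB


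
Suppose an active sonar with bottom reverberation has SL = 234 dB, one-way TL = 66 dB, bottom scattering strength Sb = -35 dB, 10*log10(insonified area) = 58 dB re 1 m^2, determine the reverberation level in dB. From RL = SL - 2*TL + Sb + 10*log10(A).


RL = SL - 2*TL + Sb + 10*log10(A) = 234 - 2*66 + (-35) + 58 = 125

125 dB


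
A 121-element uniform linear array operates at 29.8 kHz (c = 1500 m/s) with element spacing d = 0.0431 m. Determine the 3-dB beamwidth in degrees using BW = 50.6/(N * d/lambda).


Step 1: lambda = 1500/29800 = 0.05034 m
Step 2: d/lambda = 0.0431/0.05034 = 0.8562
Step 3: BW = 50.6/(N * d/lambda) = 50.6/(121 * 0.8562) = 0.49

0.49 deg


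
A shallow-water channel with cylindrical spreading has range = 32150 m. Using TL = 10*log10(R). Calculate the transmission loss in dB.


45.07 dB


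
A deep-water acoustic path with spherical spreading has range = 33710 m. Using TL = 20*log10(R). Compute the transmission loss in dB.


90.56 dB


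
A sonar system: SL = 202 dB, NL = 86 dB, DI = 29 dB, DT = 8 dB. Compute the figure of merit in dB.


137 dB


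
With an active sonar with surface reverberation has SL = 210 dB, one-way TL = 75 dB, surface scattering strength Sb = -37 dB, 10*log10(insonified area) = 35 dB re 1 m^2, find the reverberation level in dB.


RL = SL - 2*TL + Sb + 10*log10(A) = 210 - 2*75 + (-37) + 35 = 58

58 dB


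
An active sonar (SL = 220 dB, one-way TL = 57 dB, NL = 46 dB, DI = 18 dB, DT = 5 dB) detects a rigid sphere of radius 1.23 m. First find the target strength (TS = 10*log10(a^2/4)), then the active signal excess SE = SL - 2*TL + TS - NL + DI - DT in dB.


Step 1: TS = 10*log10(1.23^2/4) = -4.22 dB
Step 2: SE = SL - 2*TL + TS - NL + DI - DT = 220 - 2*57 + (-4.22) - 46 + 18 - 5 = 68.78

68.78 dB


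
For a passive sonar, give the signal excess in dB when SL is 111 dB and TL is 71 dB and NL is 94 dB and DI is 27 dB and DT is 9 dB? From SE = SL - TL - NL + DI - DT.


SE = SL - TL - NL + DI - DT = 111 - 71 - 94 + 27 - 9 = -36

-36 dB


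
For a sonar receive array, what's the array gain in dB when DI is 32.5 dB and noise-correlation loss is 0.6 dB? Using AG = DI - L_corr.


31.9 dB


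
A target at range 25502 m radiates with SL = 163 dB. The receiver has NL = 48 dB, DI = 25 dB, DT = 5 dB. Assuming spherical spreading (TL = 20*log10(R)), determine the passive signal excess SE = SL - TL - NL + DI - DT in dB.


46.87 dB


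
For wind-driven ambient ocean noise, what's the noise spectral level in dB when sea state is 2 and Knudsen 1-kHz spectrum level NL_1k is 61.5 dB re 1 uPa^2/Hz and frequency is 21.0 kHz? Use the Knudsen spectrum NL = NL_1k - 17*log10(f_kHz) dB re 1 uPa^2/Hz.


NL = NL_1k - 17*log10(f_kHz) = 61.5 - 17*log10(21.0) = 61.5 - (22.48) = 39.02

39.02 dB


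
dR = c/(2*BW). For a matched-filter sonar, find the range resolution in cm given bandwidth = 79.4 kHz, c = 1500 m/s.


dR = c/(2*BW) = 1500 / (2 * 79.4e3) = 0.0094 m = 0.94 cm

0.94 cm


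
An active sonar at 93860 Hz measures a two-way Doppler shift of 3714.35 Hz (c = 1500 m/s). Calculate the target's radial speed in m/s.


29.68 m/s


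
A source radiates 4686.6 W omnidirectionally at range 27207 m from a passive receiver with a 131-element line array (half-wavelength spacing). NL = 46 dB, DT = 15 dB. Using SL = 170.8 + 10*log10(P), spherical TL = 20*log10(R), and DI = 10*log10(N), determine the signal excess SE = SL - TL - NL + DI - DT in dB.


Step 1: SL = 170.8 + 10*log10(4686.6) = 207.51 dB
Step 2: TL = 20*log10(27207) = 88.69 dB
Step 3: DI = 10*log10(131) = 21.17 dB
Step 4: SE = SL - TL - NL + DI - DT = 207.51 - 88.69 - 46 + 21.17 - 15 = 78.99

78.99 dB


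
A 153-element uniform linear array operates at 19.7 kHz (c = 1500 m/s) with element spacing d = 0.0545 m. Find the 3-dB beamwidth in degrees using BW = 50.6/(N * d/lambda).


0.46 deg


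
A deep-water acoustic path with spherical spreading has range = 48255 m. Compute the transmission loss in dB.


TL = 20*log10(48255) = 93.67

93.67 dB


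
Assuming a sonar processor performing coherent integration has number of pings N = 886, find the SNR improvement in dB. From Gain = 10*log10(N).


29.47 dB


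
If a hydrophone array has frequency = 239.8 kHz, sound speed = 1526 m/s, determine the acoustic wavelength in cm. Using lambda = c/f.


0.64 cm


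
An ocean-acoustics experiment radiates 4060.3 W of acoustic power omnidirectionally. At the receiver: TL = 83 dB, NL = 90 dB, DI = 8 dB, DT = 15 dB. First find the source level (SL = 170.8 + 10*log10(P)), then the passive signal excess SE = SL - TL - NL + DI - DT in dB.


Step 1: SL = 170.8 + 10*log10(4060.3) = 206.89 dB
Step 2: SE = SL - TL - NL + DI - DT = 206.89 - 83 - 90 + 8 - 15 = 26.89

26.89 dB


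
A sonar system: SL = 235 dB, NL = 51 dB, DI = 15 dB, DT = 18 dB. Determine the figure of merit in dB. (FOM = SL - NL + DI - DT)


FOM = SL - NL + DI - DT = 235 - 51 + 15 - 18 = 181

181 dB


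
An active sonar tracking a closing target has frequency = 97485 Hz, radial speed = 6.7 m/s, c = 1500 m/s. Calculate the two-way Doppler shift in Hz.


fd = 2*f*v/c = 2 * 97485 * 6.7 / 1500 = 870.87

870.87 Hz


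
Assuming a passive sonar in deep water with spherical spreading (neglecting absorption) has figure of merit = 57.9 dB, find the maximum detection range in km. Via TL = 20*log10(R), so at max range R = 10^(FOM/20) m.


At max range FOM = TL, so 20*log10(R) = 57.9
R = 10^(57.9/20) = 785.24 m = 0.79 km

0.79 km


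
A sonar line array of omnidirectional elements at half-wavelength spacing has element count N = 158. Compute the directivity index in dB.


DI = 10*log10(158) = 21.99

21.99 dB


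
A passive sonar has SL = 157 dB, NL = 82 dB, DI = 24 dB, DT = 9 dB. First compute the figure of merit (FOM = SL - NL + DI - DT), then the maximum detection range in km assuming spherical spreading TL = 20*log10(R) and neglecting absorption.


Step 1: FOM = SL - NL + DI - DT = 157 - 82 + 24 - 9 = 90 dB
Step 2: at max range FOM = TL = 20*log10(R), so R = 10^(90/20) = 31622.78 m = 31.62 km

31.62 km


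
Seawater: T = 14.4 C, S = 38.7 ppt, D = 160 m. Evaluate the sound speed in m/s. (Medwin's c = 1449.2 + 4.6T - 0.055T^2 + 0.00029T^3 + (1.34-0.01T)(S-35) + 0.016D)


1511.89 m/s


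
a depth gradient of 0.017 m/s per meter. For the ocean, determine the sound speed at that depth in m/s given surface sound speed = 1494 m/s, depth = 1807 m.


c = 1494 + 0.017 * 1807 = 1524.719

1524.719 m/s


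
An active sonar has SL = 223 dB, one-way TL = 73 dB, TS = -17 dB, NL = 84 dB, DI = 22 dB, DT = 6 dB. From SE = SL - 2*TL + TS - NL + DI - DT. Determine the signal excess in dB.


-8 dB


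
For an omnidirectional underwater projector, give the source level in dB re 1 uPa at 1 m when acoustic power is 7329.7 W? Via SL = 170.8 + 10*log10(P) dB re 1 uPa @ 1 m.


SL = 170.8 + 10*log10(7329.7) = 170.8 + 38.65 = 209.45

209.45 dB


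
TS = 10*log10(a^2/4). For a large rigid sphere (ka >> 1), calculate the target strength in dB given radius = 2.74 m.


TS = 10*log10(2.74^2 / 4) = 10*log10(1.8769) = 2.73

2.73 dB


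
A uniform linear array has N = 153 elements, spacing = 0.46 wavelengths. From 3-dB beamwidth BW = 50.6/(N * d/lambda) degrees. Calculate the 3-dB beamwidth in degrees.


0.72 deg


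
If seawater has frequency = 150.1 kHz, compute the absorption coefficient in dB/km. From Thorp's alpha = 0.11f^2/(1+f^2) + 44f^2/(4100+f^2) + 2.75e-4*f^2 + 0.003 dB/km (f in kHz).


f^2 = 22530.01
alpha = 0.11*22530.01/(1+22530.01) + 44*22530.01/(4100+22530.01) + 2.75e-4*22530.01 + 0.003 = 43.534

43.534 dB/km


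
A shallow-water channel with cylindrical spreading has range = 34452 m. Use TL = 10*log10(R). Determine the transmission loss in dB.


45.37 dB


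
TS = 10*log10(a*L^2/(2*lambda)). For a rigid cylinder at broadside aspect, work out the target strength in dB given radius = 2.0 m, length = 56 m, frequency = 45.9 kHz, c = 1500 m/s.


lambda = 1500/45900 = 0.03268 m
TS = 10*log10(2.0*56^2/(2*0.03268)) = 49.82

49.82 dB


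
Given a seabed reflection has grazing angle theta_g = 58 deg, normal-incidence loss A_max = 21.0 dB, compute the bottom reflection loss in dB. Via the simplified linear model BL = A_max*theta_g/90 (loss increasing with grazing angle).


13.53 dB


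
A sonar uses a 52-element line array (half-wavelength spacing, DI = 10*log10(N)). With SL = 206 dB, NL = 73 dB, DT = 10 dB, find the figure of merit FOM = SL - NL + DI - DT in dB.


Step 1: DI = 10*log10(52) = 17.16 dB
Step 2: FOM = SL - NL + DI - DT = 206 - 73 + 17.16 - 10 = 140.16

140.16 dB


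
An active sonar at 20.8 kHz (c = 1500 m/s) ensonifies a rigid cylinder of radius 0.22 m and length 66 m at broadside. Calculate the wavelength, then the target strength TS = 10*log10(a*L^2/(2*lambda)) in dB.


Step 1: lambda = c/f = 1500/20800 = 0.07212 m
Step 2: TS = 10*log10(a*L^2/(2*lambda)) = 10*log10(0.22*66^2/(2*0.07212)) = 38.22

38.22 dB


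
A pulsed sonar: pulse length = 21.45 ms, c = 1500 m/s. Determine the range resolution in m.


16.0875 m


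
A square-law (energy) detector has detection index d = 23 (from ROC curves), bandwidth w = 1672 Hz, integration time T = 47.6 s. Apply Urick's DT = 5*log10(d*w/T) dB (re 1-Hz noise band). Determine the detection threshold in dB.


DT = 5*log10(d*w/T) = 5*log10(23 * 1672 / 47.6) = 5*log10(807.9) = 14.54

14.54 dB


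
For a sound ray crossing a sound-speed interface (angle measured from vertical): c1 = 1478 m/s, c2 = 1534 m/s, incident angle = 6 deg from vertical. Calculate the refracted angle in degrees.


sin(theta2) = (c2/c1)*sin(theta1) = (1534/1478)*sin(6 deg) = 0.10849
theta2 = arcsin(0.10849) = 6.23

6.23 deg


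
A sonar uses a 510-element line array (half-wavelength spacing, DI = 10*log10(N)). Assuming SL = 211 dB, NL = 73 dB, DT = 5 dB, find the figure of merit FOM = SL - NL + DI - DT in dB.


Step 1: DI = 10*log10(510) = 27.08 dB
Step 2: FOM = SL - NL + DI - DT = 211 - 73 + 27.08 - 5 = 160.08

160.08 dB


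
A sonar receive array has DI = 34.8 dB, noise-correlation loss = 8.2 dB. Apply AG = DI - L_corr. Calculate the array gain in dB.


AG = DI - L_corr = 34.8 - 8.2 = 26.6

26.6 dB


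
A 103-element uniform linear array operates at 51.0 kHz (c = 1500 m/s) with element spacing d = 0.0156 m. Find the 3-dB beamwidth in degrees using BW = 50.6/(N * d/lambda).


Step 1: lambda = 1500/51000 = 0.02941 m
Step 2: d/lambda = 0.0156/0.02941 = 0.5304
Step 3: BW = 50.6/(N * d/lambda) = 50.6/(103 * 0.5304) = 0.93

0.93 deg


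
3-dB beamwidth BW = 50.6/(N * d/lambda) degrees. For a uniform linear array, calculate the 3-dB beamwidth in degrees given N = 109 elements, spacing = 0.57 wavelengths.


0.81 deg


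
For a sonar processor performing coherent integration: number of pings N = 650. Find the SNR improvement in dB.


Gain = 10*log10(650) = 28.13

28.13 dB


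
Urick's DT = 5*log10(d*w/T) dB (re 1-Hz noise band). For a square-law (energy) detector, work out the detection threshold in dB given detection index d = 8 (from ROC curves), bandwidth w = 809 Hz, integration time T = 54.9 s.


DT = 5*log10(d*w/T) = 5*log10(8 * 809 / 54.9) = 5*log10(117.89) = 10.36

10.36 dB


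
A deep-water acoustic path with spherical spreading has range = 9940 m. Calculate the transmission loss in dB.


79.95 dB


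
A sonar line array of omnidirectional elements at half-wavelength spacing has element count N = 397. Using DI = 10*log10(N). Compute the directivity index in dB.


DI = 10*log10(397) = 25.99

25.99 dB


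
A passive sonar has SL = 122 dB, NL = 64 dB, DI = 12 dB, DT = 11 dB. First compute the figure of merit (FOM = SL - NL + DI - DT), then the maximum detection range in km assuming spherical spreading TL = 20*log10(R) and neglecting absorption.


Step 1: FOM = SL - NL + DI - DT = 122 - 64 + 12 - 11 = 59 dB
Step 2: at max range FOM = TL = 20*log10(R), so R = 10^(59/20) = 891.25 m = 0.89 km

0.89 km


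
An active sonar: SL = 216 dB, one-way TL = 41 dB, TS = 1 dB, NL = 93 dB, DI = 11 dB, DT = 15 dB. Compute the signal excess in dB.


38 dB


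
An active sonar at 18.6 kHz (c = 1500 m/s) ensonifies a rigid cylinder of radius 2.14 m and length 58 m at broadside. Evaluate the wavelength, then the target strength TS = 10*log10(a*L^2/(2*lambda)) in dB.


Step 1: lambda = c/f = 1500/18600 = 0.08065 m
Step 2: TS = 10*log10(a*L^2/(2*lambda)) = 10*log10(2.14*58^2/(2*0.08065)) = 46.5

46.5 dB


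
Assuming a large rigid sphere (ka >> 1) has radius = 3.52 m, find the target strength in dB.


4.91 dB


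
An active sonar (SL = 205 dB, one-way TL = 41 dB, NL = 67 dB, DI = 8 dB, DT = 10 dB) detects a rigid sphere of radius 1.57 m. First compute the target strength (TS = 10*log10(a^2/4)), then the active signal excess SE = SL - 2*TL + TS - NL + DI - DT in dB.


Step 1: TS = 10*log10(1.57^2/4) = -2.1 dB
Step 2: SE = SL - 2*TL + TS - NL + DI - DT = 205 - 2*41 + (-2.1) - 67 + 8 - 10 = 51.9

51.9 dB


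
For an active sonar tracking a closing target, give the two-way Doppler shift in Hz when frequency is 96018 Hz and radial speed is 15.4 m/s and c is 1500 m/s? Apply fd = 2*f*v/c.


1971.57 Hz


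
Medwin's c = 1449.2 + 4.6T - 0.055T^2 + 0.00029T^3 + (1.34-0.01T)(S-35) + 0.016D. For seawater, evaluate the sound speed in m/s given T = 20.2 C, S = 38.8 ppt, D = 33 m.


c = 1449.2 + 4.6*20.2 - 0.055*20.2^2 + 0.00029*20.2^3 + (1.34 - 0.01*20.2)*(38.8 - 35) + 0.016*33 = 1526.92

1526.92 m/s


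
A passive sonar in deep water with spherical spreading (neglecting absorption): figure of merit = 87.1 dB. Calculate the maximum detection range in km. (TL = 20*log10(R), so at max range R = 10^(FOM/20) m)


At max range FOM = TL, so 20*log10(R) = 87.1
R = 10^(87.1/20) = 22646.44 m = 22.65 km

22.65 km


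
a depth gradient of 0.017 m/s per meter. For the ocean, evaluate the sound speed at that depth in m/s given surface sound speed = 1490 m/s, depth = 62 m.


c = 1490 + 0.017 * 62 = 1491.054

1491.054 m/s


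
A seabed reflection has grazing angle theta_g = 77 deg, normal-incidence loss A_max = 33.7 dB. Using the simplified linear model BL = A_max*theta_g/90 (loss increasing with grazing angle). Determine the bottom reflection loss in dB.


BL = A_max * theta_g / 90 = 33.7 * 77 / 90 = 28.83

28.83 dB


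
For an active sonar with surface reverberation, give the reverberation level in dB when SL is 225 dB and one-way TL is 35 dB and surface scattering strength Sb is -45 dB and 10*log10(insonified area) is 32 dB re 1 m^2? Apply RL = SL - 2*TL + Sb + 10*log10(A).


RL = SL - 2*TL + Sb + 10*log10(A) = 225 - 2*35 + (-45) + 32 = 142

142 dB


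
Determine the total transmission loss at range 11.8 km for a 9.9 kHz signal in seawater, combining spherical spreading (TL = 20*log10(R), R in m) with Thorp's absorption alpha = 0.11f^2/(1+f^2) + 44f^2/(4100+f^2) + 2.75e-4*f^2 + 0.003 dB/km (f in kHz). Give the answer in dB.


Step 1 (Thorp): alpha = 0.11*98.01/(1+98.01) + 44*98.01/(4100+98.01) + 2.75e-4*98.01 + 0.003 = 1.1661 dB/km
Step 2: TL_spread = 20*log10(11800) = 81.44 dB
Step 3: TL_abs = alpha*R = 1.1661 * 11.8 = 13.76 dB
Step 4: TL_total = 81.44 + 13.76 = 95.2

95.2 dB


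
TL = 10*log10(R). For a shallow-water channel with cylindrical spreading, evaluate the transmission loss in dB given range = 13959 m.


41.45 dB


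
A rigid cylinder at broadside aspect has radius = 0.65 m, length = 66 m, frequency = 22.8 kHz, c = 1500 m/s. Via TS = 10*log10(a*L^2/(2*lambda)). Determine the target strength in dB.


lambda = 1500/22800 = 0.06579 m
TS = 10*log10(0.65*66^2/(2*0.06579)) = 43.33

43.33 dB


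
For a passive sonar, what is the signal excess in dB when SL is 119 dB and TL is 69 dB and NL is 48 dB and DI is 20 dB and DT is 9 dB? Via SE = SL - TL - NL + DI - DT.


SE = SL - TL - NL + DI - DT = 119 - 69 - 48 + 20 - 9 = 13

13 dB


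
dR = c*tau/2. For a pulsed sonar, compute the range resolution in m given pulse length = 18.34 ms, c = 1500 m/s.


dR = c*tau/2 = 1500 * 18.34e-3 / 2 = 13.755

13.755 m


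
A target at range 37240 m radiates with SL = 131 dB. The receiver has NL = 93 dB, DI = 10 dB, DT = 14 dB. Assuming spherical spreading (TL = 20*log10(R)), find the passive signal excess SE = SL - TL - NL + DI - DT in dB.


Step 1: TL = 20*log10(37240) = 91.42 dB
Step 2: SE = 131 - 91.42 - 93 + 10 - 14 = -57.42

-57.42 dB


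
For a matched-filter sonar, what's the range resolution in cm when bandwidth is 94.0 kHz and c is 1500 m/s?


dR = c/(2*BW) = 1500 / (2 * 94.0e3) = 0.008 m = 0.8 cm

0.8 cm


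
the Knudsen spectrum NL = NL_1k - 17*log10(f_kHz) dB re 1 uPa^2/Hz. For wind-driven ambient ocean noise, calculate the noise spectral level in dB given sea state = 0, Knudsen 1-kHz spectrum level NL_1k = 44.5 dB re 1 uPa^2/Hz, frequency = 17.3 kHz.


NL = NL_1k - 17*log10(f_kHz) = 44.5 - 17*log10(17.3) = 44.5 - (21.05) = 23.45

23.45 dB


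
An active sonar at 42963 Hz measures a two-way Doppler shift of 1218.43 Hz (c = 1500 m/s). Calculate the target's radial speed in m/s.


21.27 m/s


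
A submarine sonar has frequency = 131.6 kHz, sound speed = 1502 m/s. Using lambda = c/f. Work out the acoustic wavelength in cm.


1.14 cm


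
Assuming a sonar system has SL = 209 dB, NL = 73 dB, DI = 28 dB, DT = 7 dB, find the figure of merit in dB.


FOM = SL - NL + DI - DT = 209 - 73 + 28 - 7 = 157

157 dB


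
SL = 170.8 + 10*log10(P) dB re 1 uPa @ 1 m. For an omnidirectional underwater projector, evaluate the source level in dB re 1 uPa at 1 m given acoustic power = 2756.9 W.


SL = 170.8 + 10*log10(2756.9) = 170.8 + 34.4 = 205.2

205.2 dB


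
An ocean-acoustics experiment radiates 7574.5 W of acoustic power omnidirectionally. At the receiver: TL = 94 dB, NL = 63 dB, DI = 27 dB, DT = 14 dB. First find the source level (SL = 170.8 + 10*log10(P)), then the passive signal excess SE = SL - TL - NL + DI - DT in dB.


Step 1: SL = 170.8 + 10*log10(7574.5) = 209.59 dB
Step 2: SE = SL - TL - NL + DI - DT = 209.59 - 94 - 63 + 27 - 14 = 65.59

65.59 dB


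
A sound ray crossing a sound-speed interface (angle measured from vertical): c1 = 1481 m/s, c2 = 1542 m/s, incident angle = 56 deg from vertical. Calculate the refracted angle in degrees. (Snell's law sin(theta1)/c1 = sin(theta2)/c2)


sin(theta2) = (c2/c1)*sin(theta1) = (1542/1481)*sin(56 deg) = 0.86318
theta2 = arcsin(0.86318) = 59.68

59.68 deg


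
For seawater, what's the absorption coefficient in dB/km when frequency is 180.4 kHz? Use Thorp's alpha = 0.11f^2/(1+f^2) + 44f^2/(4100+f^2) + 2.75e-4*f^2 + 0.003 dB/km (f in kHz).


f^2 = 32544.16
alpha = 0.11*32544.16/(1+32544.16) + 44*32544.16/(4100+32544.16) + 2.75e-4*32544.16 + 0.003 = 48.14

48.14 dB/km


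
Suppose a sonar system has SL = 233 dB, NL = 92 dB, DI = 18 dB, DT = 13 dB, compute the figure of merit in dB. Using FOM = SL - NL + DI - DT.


FOM = SL - NL + DI - DT = 233 - 92 + 18 - 13 = 146

146 dB


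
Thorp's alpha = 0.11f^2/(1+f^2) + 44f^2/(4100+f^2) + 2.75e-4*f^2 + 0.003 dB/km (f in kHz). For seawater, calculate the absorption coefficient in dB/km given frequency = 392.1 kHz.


f^2 = 153742.41
alpha = 0.11*153742.41/(1+153742.41) + 44*153742.41/(4100+153742.41) + 2.75e-4*153742.41 + 0.003 = 85.249

85.249 dB/km


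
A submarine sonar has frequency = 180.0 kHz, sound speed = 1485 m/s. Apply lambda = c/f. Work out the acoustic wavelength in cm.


lambda = c/f = 1485 / 180000 = 0.0083 m = 0.83 cm

0.83 cm
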